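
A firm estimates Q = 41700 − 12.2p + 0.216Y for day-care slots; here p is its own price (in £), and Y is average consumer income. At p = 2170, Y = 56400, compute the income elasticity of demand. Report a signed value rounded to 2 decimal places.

0.44

At the given values, Q = 41700 − 12.2(2170) + 0.216(56400) = 27408.4.
∂Q/∂Y = 0.216.
E = (0.216) × (56400/27408.4) = 0.4444…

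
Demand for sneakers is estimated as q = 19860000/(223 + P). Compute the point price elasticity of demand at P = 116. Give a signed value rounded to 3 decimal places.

-0.342

dq/dP = −19860000/(223 + P)² = -172.814. At P = 116, q = 58584.1.
Ed = (dq/dP)·(P/q) = (-172.814) × (116/58584.1) = -0.34218…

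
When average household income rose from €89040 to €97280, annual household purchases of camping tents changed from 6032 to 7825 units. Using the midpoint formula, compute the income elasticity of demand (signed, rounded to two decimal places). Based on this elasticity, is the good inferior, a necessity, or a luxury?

2.93; luxury

%ΔQ = (7825 − 6032)/[( 6032 + 7825)/2] = 1793/6928.5 = 0.258786…
%ΔIncome = (97280 − 89040)/[( 89040 + 97280)/2] = 8240/93160 = 0.088449…
E_income = (1793/6928.5) / (8240/93160) = 2.9257…
E_income > 1 ⇒ normal good, luxury.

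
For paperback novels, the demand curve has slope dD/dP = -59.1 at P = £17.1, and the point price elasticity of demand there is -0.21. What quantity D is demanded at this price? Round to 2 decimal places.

Ed = (dD/dP)·(P/D) ⇒ D = (dD/dP)·P/Ed = (-59.1)·17.1/(-0.21) = 4812.4285…

4812.43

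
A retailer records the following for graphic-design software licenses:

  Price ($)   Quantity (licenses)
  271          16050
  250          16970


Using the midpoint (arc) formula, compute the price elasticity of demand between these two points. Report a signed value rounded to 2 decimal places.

%ΔQ = (16970 − 16050) / [(16050 + 16970)/2] = 920/16510 = 0.055723…
%ΔP = (250 − 271) / [(271 + 250)/2] = -21/260.5 = -0.080614…
Arc Ed = %ΔQ / %ΔP = (920/16510) / (-21/260.5) = -0.6912…

-0.69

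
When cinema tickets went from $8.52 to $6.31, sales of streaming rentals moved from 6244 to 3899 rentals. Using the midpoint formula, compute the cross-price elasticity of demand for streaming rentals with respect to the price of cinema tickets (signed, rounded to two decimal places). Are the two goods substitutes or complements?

%ΔQ_{streaming rentals} = (3899 − 6244)/avg = -2345/5071.5 = -0.462387…
%ΔP_{cinema tickets} = (6.31 − 8.52)/avg = -2.21/7.415 = -0.298044…
E_cross = (-2345/5071.5) / (-2.21/7.415) = 1.5514…
E_cross > 0 ⇒ the goods are substitutes.

1.55; substitutes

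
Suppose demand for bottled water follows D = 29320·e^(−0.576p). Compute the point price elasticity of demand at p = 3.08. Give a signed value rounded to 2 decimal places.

-1.77

dD/dp = −0.576·D = -2864.93. At p = 3.08, D = 4973.83.
Ed = (dD/dp)·(p/D) = (-2864.93) × (3.08/4973.83) = -1.7740…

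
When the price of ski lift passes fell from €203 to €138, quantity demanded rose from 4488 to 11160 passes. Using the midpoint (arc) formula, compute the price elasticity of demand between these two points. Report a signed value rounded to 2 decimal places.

-2.24

%ΔQ = (11160 − 4488) / [(4488 + 11160)/2] = 6672/7824 = 0.852760…
%ΔP = (138 − 203) / [(203 + 138)/2] = -65/170.5 = -0.381231…
Arc Ed = %ΔQ / %ΔP = (6672/7824) / (-65/170.5) = -2.2368…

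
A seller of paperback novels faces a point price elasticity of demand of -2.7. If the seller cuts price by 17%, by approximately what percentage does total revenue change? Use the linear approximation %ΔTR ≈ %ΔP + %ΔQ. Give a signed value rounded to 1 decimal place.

%ΔQ ≈ Ed × %ΔP = (-2.7) × (-17%) = +45.9000%
%ΔTR ≈ %ΔP + %ΔQ = (-17%) + (+45.9000%) = +28.9000%

+28.9%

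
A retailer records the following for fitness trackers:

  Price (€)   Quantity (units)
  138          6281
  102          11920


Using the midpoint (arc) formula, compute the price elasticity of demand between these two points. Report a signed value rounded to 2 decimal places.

-2.07

%ΔQ = (11920 − 6281) / [(6281 + 11920)/2] = 5639/9100.5 = 0.619636…
%ΔP = (102 − 138) / [(138 + 102)/2] = -36/120 = -0.3
Arc Ed = %ΔQ / %ΔP = (5639/9100.5) / (-36/120) = -2.0654…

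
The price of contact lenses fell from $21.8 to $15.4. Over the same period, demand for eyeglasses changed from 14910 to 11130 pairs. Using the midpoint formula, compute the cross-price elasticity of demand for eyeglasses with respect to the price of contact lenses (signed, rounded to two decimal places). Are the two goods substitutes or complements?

%ΔQ_{eyeglasses} = (11130 − 14910)/avg = -3780/13020 = -0.290322…
%ΔP_{contact lenses} = (15.4 − 21.8)/avg = -6.4/18.6 = -0.344086…
E_cross = (-3780/13020) / (-6.4/18.6) = 0.8437…
E_cross > 0 ⇒ the goods are substitutes.

0.84; substitutes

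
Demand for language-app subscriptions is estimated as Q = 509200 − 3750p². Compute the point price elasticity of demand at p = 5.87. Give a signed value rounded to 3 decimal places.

dQ/dp = −2·3750·p = -44025. At p = 5.87, Q = 379986.625.
Ed = (dQ/dp)·(p/Q) = (-44025) × (5.87/379986.625) = -0.68009…

-0.680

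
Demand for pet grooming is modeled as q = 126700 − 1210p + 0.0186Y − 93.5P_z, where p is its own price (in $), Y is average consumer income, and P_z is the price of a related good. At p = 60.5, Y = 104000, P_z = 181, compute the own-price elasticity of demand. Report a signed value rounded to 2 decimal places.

At the given values, q = 126700 − 1210(60.5) + 0.0186(104000) − 93.5(181) = 38505.9.
∂q/∂p = −1210.
E = (-1210) × (60.5/38505.9) = -1.9011…

-1.90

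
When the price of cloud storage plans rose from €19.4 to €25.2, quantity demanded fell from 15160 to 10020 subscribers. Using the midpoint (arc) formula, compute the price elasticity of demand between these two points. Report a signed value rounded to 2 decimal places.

%ΔQ = (10020 − 15160) / [(15160 + 10020)/2] = -5140/12590 = -0.408260…
%ΔP = (25.2 − 19.4) / [(19.4 + 25.2)/2] = 5.8/22.3 = 0.260089…
Arc Ed = %ΔQ / %ΔP = (-5140/12590) / (5.8/22.3) = -1.5696…

-1.57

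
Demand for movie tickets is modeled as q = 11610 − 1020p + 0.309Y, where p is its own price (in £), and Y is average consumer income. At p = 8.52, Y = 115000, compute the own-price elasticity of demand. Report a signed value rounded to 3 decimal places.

-0.226

At the given values, q = 11610 − 1020(8.52) + 0.309(115000) = 38454.6.
∂q/∂p = −1020.
E = (-1020) × (8.52/38454.6) = -0.22599…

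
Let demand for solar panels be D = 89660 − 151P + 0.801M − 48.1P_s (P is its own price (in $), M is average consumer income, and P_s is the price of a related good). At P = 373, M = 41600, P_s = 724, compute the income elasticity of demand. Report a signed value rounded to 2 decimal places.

1.05

At the given values, D = 89660 − 151(373) + 0.801(41600) − 48.1(724) = 31834.2.
∂D/∂M = 0.801.
E = (0.801) × (41600/31834.2) = 1.0467…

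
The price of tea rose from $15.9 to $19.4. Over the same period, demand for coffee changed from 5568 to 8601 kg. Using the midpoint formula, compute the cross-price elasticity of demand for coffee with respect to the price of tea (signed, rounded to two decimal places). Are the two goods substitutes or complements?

2.16; substitutes

%ΔQ_{coffee} = (8601 − 5568)/avg = 3033/7084.5 = 0.428117…
%ΔP_{tea} = (19.4 − 15.9)/avg = 3.5/17.65 = 0.198300…
E_cross = (3033/7084.5) / (3.5/17.65) = 2.1589…
E_cross > 0 ⇒ the goods are substitutes.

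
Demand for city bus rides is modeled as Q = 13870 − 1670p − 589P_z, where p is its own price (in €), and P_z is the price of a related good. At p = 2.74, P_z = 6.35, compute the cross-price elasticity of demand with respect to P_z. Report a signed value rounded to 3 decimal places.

At the given values, Q = 13870 − 1670(2.74) − 589(6.35) = 5554.05.
∂Q/∂P_z = -589.
E = (-589) × (6.35/5554.05) = -0.67340…

-0.673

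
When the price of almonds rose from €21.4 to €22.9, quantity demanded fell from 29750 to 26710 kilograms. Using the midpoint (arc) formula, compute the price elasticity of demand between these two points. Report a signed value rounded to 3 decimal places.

-1.590

%ΔQ = (26710 − 29750) / [(29750 + 26710)/2] = -3040/28230 = -0.107686…
%ΔP = (22.9 − 21.4) / [(21.4 + 22.9)/2] = 1.5/22.15 = 0.067720…
Arc Ed = %ΔQ / %ΔP = (-3040/28230) / (1.5/22.15) = -1.59017…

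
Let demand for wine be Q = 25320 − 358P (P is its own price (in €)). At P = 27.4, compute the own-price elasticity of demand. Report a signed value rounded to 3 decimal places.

-0.632

At the given values, Q = 25320 − 358(27.4) = 15510.8.
∂Q/∂P = −358.
E = (-358) × (27.4/15510.8) = -0.63241…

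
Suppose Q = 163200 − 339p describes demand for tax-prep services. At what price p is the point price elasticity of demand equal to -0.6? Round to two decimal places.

180.53

Ed = −339p/(163200 − 339p). Set this equal to -0.6:
339p = 0.6·(163200 − 339p) ⇒ 339p(1 + 0.6) = 0.6·163200
p = 0.6·163200 / (339·1.6) = 180.5309…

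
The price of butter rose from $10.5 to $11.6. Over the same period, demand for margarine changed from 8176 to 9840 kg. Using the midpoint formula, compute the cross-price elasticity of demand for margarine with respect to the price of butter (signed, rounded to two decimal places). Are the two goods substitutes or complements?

%ΔQ_{margarine} = (9840 − 8176)/avg = 1664/9008 = 0.184724…
%ΔP_{butter} = (11.6 − 10.5)/avg = 1.1/11.05 = 0.099547…
E_cross = (1664/9008) / (1.1/11.05) = 1.8556…
E_cross > 0 ⇒ the goods are substitutes.

1.86; substitutes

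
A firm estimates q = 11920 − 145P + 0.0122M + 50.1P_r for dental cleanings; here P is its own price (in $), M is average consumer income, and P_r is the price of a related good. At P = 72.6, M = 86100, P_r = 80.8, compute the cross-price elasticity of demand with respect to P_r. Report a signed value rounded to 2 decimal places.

0.62

At the given values, q = 11920 − 145(72.6) + 0.0122(86100) + 50.1(80.8) = 6491.5.
∂q/∂P_r = 50.1.
E = (50.1) × (80.8/6491.5) = 0.6235…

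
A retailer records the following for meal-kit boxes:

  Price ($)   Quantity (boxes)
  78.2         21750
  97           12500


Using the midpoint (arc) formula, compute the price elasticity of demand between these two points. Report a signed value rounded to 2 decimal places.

%ΔQ = (12500 − 21750) / [(21750 + 12500)/2] = -9250/17125 = -0.540145…
%ΔP = (97 − 78.2) / [(78.2 + 97)/2] = 18.8/87.6 = 0.214611…
Arc Ed = %ΔQ / %ΔP = (-9250/17125) / (18.8/87.6) = -2.5168…

-2.52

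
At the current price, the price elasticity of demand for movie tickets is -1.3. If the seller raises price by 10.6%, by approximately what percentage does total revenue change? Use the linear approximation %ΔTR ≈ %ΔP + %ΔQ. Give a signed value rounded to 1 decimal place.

%ΔQ ≈ Ed × %ΔP = (-1.3) × (+10.6%) = -13.7800%
%ΔTR ≈ %ΔP + %ΔQ = (+10.6%) + (-13.7800%) = -3.1800%

-3.2%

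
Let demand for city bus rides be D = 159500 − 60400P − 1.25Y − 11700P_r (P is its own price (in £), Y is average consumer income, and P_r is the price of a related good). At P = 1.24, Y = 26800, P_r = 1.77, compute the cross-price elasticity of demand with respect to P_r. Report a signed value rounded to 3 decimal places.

At the given values, D = 159500 − 60400(1.24) − 1.25(26800) − 11700(1.77) = 30395.
∂D/∂P_r = -11700.
E = (-11700) × (1.77/30395) = -0.68132…

-0.681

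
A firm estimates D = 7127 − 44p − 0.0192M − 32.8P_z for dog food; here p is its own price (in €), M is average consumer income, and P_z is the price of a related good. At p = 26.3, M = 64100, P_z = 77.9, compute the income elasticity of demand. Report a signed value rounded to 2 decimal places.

At the given values, D = 7127 − 44(26.3) − 0.0192(64100) − 32.8(77.9) = 2183.96.
∂D/∂M = -0.0192.
E = (-0.0192) × (64100/2183.96) = -0.5635…

-0.56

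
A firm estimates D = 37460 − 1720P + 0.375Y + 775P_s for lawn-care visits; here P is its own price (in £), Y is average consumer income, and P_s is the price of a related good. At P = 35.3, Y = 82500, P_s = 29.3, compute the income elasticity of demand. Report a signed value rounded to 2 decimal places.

At the given values, D = 37460 − 1720(35.3) + 0.375(82500) + 775(29.3) = 30389.
∂D/∂Y = 0.375.
E = (0.375) × (82500/30389) = 1.0180…

1.02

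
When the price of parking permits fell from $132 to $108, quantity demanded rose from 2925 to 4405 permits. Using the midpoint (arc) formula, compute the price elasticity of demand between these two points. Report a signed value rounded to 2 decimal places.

-2.02

%ΔQ = (4405 − 2925) / [(2925 + 4405)/2] = 1480/3665 = 0.403819…
%ΔP = (108 − 132) / [(132 + 108)/2] = -24/120 = -0.2
Arc Ed = %ΔQ / %ΔP = (1480/3665) / (-24/120) = -2.0190…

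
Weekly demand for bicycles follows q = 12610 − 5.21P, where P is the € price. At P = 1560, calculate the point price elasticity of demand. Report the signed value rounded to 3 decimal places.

dq/dP = −5.21. At P = 1560, q = 12610 − 5.21(1560) = 4482.4.
Ed = (dq/dP)·(P/q) = −5.21 × (1560/4482.4) = -1.81322…

-1.813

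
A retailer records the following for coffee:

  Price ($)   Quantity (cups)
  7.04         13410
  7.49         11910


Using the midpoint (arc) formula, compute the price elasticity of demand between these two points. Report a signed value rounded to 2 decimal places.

%ΔQ = (11910 − 13410) / [(13410 + 11910)/2] = -1500/12660 = -0.118483…
%ΔP = (7.49 − 7.04) / [(7.04 + 7.49)/2] = 0.45/7.265 = 0.061940…
Arc Ed = %ΔQ / %ΔP = (-1500/12660) / (0.45/7.265) = -1.9128…

-1.91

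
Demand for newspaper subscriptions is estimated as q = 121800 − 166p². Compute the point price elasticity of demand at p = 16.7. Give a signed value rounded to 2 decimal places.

-1.23

dq/dp = −2·166·p = -5544.4. At p = 16.7, q = 75504.26.
Ed = (dq/dp)·(p/q) = (-5544.4) × (16.7/75504.26) = -1.2263…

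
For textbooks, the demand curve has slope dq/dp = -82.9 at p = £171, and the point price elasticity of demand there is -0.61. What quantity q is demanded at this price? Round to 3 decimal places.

23239.180

Ed = (dq/dp)·(p/q) ⇒ q = (dq/dp)·p/Ed = (-82.9)·171/(-0.61) = 23239.18032…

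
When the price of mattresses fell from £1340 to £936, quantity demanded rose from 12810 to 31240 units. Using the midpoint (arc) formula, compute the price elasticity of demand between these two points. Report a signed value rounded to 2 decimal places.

%ΔQ = (31240 − 12810) / [(12810 + 31240)/2] = 18430/22025 = 0.836776…
%ΔP = (936 − 1340) / [(1340 + 936)/2] = -404/1138 = -0.355008…
Arc Ed = %ΔQ / %ΔP = (18430/22025) / (-404/1138) = -2.3570…

-2.36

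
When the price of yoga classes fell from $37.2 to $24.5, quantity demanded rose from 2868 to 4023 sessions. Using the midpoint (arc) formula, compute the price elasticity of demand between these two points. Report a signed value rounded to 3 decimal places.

-0.814

%ΔQ = (4023 − 2868) / [(2868 + 4023)/2] = 1155/3445.5 = 0.335219…
%ΔP = (24.5 − 37.2) / [(37.2 + 24.5)/2] = -12.7/30.85 = -0.411669…
Arc Ed = %ΔQ / %ΔP = (1155/3445.5) / (-12.7/30.85) = -0.81429…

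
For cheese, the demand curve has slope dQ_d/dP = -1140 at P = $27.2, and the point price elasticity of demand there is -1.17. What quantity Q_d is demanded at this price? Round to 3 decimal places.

Ed = (dQ_d/dP)·(P/Q_d) ⇒ Q_d = (dQ_d/dP)·P/Ed = (-1140)·27.2/(-1.17) = 26502.56410…

26502.564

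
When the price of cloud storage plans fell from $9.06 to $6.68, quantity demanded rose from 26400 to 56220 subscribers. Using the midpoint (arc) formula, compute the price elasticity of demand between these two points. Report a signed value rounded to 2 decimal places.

%ΔQ = (56220 − 26400) / [(26400 + 56220)/2] = 29820/41310 = 0.721859…
%ΔP = (6.68 − 9.06) / [(9.06 + 6.68)/2] = -2.38/7.87 = -0.302414…
Arc Ed = %ΔQ / %ΔP = (29820/41310) / (-2.38/7.87) = -2.3869…

-2.39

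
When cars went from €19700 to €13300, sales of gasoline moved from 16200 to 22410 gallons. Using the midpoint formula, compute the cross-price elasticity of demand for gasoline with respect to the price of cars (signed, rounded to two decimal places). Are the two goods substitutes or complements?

%ΔQ_{gasoline} = (22410 − 16200)/avg = 6210/19305 = 0.321678…
%ΔP_{cars} = (13300 − 19700)/avg = -6400/16500 = -0.387878…
E_cross = (6210/19305) / (-6400/16500) = -0.8293…
E_cross < 0 ⇒ the goods are complements.

-0.83; complements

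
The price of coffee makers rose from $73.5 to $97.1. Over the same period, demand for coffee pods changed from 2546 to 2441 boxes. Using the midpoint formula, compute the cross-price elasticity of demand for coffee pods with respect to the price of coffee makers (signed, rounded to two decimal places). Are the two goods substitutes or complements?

%ΔQ_{coffee pods} = (2441 − 2546)/avg = -105/2493.5 = -0.042109…
%ΔP_{coffee makers} = (97.1 − 73.5)/avg = 23.6/85.3 = 0.276670…
E_cross = (-105/2493.5) / (23.6/85.3) = -0.1522…
E_cross < 0 ⇒ the goods are complements.

-0.15; complements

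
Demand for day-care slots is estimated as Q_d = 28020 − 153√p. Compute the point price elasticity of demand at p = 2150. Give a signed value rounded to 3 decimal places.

-0.170

dQ_d/dp = −153/(2√p) = -1.64984. At p = 2150, Q_d = 20925.7.
Ed = (dQ_d/dp)·(p/Q_d) = (-1.64984) × (2150/20925.7) = -0.16951…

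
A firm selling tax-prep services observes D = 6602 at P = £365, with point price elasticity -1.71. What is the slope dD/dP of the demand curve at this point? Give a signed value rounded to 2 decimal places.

Ed = (dD/dP)·(P/D) ⇒ dD/dP = Ed·D/P = (-1.71)·6602/365 = -30.9299…

-30.93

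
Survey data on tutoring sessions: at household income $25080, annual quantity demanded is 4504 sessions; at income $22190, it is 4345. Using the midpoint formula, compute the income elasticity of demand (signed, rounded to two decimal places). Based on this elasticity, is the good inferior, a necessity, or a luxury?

%ΔQ = (4345 − 4504)/[( 4504 + 4345)/2] = -159/4424.5 = -0.035936…
%ΔIncome = (22190 − 25080)/[( 25080 + 22190)/2] = -2890/23635 = -0.122276…
E_income = (-159/4424.5) / (-2890/23635) = 0.2938…
0 < E_income < 1 ⇒ normal good, necessity.

0.29; necessity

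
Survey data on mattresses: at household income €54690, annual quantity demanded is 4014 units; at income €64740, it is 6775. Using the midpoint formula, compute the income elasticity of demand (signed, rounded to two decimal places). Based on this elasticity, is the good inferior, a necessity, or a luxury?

%ΔQ = (6775 − 4014)/[( 4014 + 6775)/2] = 2761/5394.5 = 0.511817…
%ΔIncome = (64740 − 54690)/[( 54690 + 64740)/2] = 10050/59715 = 0.168299…
E_income = (2761/5394.5) / (10050/59715) = 3.0411…
E_income > 1 ⇒ normal good, luxury.

3.04; luxury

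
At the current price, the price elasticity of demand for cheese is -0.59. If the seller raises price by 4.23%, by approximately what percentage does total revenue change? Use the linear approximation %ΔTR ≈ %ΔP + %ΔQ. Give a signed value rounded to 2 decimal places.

+1.73%

%ΔQ ≈ Ed × %ΔP = (-0.59) × (+4.23%) = -2.4957%
%ΔTR ≈ %ΔP + %ΔQ = (+4.23%) + (-2.4957%) = +1.7343%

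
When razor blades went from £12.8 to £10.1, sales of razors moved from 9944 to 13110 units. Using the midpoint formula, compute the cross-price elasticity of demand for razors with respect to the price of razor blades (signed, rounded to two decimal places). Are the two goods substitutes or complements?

%ΔQ_{razors} = (13110 − 9944)/avg = 3166/11527 = 0.274659…
%ΔP_{razor blades} = (10.1 − 12.8)/avg = -2.7/11.45 = -0.235807…
E_cross = (3166/11527) / (-2.7/11.45) = -1.1647…
E_cross < 0 ⇒ the goods are complements.

-1.16; complements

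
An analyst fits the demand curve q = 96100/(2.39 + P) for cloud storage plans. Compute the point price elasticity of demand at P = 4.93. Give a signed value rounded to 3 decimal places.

-0.673

dq/dP = −96100/(2.39 + P)² = -1793.5. At P = 4.93, q = 13128.4.
Ed = (dq/dP)·(P/q) = (-1793.5) × (4.93/13128.4) = -0.67349…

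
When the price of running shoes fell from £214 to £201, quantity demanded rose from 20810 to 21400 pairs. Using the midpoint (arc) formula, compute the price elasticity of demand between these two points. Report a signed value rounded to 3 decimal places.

%ΔQ = (21400 − 20810) / [(20810 + 21400)/2] = 590/21105 = 0.027955…
%ΔP = (201 − 214) / [(214 + 201)/2] = -13/207.5 = -0.062650…
Arc Ed = %ΔQ / %ΔP = (590/21105) / (-13/207.5) = -0.44621…

-0.446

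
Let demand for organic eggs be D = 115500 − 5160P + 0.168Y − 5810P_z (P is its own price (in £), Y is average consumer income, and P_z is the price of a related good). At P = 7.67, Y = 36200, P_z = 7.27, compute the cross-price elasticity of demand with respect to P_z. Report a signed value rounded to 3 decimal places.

At the given values, D = 115500 − 5160(7.67) + 0.168(36200) − 5810(7.27) = 39765.7.
∂D/∂P_z = -5810.
E = (-5810) × (7.27/39765.7) = -1.06218…

-1.062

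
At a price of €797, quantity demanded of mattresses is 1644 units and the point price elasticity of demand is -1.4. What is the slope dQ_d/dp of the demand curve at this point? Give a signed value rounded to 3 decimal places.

-2.888

Ed = (dQ_d/dp)·(p/Q_d) ⇒ dQ_d/dp = Ed·Q_d/p = (-1.4)·1644/797 = -2.88782…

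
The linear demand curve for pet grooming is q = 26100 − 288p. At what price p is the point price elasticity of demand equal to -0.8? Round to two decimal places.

40.28

Ed = −288p/(26100 − 288p). Set this equal to -0.8:
288p = 0.8·(26100 − 288p) ⇒ 288p(1 + 0.8) = 0.8·26100
p = 0.8·26100 / (288·1.8) = 40.2777…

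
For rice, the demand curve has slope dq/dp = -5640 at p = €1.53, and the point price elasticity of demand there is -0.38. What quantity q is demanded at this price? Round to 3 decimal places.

Ed = (dq/dp)·(p/q) ⇒ q = (dq/dp)·p/Ed = (-5640)·1.53/(-0.38) = 22708.42105…

22708.421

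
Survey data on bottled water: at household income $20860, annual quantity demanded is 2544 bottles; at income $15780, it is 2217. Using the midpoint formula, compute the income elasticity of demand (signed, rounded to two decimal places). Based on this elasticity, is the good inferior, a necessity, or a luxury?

0.50; necessity

%ΔQ = (2217 − 2544)/[( 2544 + 2217)/2] = -327/2380.5 = -0.137366…
%ΔIncome = (15780 − 20860)/[( 20860 + 15780)/2] = -5080/18320 = -0.277292…
E_income = (-327/2380.5) / (-5080/18320) = 0.4953…
0 < E_income < 1 ⇒ normal good, necessity.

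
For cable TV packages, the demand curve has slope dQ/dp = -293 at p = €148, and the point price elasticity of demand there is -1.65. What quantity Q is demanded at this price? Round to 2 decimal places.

26281.21

Ed = (dQ/dp)·(p/Q) ⇒ Q = (dQ/dp)·p/Ed = (-293)·148/(-1.65) = 26281.2121…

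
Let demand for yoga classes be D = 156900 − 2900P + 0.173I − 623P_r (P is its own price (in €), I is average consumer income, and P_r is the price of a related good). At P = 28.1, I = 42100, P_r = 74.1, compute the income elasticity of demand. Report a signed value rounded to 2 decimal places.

0.20

At the given values, D = 156900 − 2900(28.1) + 0.173(42100) − 623(74.1) = 36529.
∂D/∂I = 0.173.
E = (0.173) × (42100/36529) = 0.1993…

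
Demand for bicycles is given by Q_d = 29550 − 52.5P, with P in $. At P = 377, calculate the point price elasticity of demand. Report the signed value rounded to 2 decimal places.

-2.03

dQ_d/dP = −52.5. At P = 377, Q_d = 29550 − 52.5(377) = 9757.5.
Ed = (dQ_d/dP)·(P/Q_d) = −52.5 × (377/9757.5) = -2.0284…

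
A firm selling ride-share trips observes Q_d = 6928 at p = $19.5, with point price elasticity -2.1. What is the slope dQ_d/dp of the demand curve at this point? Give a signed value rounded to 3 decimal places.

Ed = (dQ_d/dp)·(p/Q_d) ⇒ dQ_d/dp = Ed·Q_d/p = (-2.1)·6928/19.5 = -746.09230…

-746.092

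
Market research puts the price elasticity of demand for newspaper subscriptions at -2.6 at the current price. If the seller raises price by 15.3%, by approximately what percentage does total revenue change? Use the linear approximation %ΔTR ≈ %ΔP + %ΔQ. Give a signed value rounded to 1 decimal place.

%ΔQ ≈ Ed × %ΔP = (-2.6) × (+15.3%) = -39.7800%
%ΔTR ≈ %ΔP + %ΔQ = (+15.3%) + (-39.7800%) = -24.4800%

-24.5%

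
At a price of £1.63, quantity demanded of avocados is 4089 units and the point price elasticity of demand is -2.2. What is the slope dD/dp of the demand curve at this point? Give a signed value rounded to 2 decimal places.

Ed = (dD/dp)·(p/D) ⇒ dD/dp = Ed·D/p = (-2.2)·4089/1.63 = -5518.8957…

-5518.90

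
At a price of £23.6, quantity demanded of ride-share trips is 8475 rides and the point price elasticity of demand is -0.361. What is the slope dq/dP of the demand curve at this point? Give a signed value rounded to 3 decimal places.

-129.639

Ed = (dq/dP)·(P/q) ⇒ dq/dP = Ed·q/P = (-0.361)·8475/23.6 = -129.63877…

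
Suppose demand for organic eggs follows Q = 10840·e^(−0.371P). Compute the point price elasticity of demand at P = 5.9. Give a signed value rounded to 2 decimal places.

dQ/dP = −0.371·Q = -450.584. At P = 5.9, Q = 1214.51.
Ed = (dQ/dP)·(P/Q) = (-450.584) × (5.9/1214.51) = -2.1889

-2.19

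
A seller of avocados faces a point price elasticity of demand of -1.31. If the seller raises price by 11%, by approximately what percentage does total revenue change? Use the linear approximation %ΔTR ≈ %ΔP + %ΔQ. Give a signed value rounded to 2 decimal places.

-3.41%

%ΔQ ≈ Ed × %ΔP = (-1.31) × (+11%) = -14.4100%
%ΔTR ≈ %ΔP + %ΔQ = (+11%) + (-14.4100%) = -3.4100%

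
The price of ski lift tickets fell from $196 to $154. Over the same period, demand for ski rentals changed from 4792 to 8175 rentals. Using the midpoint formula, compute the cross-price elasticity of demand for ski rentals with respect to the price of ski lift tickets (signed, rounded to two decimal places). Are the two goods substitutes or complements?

-2.17; complements

%ΔQ_{ski rentals} = (8175 − 4792)/avg = 3383/6483.5 = 0.521786…
%ΔP_{ski lift tickets} = (154 − 196)/avg = -42/175 = -0.24
E_cross = (3383/6483.5) / (-42/175) = -2.1741…
E_cross < 0 ⇒ the goods are complements.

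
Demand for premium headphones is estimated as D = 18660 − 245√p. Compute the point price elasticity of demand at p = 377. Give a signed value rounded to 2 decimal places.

-0.17

dD/dp = −245/(2√p) = -6.30907. At p = 377, D = 13903.
Ed = (dD/dp)·(p/D) = (-6.30907) × (377/13903) = -0.1710…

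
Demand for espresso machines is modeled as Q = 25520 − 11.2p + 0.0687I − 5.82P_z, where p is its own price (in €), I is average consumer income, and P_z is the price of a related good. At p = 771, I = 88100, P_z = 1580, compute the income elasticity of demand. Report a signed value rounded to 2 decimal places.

0.44

At the given values, Q = 25520 − 11.2(771) + 0.0687(88100) − 5.82(1580) = 13741.67.
∂Q/∂I = 0.0687.
E = (0.0687) × (88100/13741.67) = 0.4404…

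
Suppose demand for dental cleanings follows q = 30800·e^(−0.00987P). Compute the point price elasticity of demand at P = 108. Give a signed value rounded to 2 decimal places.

-1.07

dq/dP = −0.00987·q = -104.695. At P = 108, q = 10607.4.
Ed = (dq/dP)·(P/q) = (-104.695) × (108/10607.4) = -1.0659…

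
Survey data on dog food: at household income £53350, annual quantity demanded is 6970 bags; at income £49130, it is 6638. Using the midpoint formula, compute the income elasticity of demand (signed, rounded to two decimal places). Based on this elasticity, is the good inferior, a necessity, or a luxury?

%ΔQ = (6638 − 6970)/[( 6970 + 6638)/2] = -332/6804 = -0.048794…
%ΔIncome = (49130 − 53350)/[( 53350 + 49130)/2] = -4220/51240 = -0.082357…
E_income = (-332/6804) / (-4220/51240) = 0.5924…
0 < E_income < 1 ⇒ normal good, necessity.

0.59; necessity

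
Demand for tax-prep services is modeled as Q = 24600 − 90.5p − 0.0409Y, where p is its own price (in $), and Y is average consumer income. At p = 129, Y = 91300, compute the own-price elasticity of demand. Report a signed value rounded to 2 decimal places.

At the given values, Q = 24600 − 90.5(129) − 0.0409(91300) = 9191.33.
∂Q/∂p = −90.5.
E = (-90.5) × (129/9191.33) = -1.2701…

-1.27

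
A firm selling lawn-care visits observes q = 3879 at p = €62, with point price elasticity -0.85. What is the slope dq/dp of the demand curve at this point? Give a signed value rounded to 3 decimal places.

Ed = (dq/dp)·(p/q) ⇒ dq/dp = Ed·q/p = (-0.85)·3879/62 = -53.17983…

-53.180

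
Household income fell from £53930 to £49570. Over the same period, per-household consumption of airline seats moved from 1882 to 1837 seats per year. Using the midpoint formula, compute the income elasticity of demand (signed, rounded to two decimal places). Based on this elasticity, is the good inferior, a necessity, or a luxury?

0.29; necessity

%ΔQ = (1837 − 1882)/[( 1882 + 1837)/2] = -45/1859.5 = -0.024200…
%ΔIncome = (49570 − 53930)/[( 53930 + 49570)/2] = -4360/51750 = -0.084251…
E_income = (-45/1859.5) / (-4360/51750) = 0.2872…
0 < E_income < 1 ⇒ normal good, necessity.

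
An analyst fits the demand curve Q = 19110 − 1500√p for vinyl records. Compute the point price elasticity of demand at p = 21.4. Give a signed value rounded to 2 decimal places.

-0.29

dQ/dp = −1500/(2√p) = -162.127. At p = 21.4, Q = 12171.
Ed = (dQ/dp)·(p/Q) = (-162.127) × (21.4/12171) = -0.2850…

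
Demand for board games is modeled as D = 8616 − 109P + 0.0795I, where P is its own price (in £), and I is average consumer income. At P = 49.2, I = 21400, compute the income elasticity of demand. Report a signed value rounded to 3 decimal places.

0.343

At the given values, D = 8616 − 109(49.2) + 0.0795(21400) = 4954.5.
∂D/∂I = 0.0795.
E = (0.0795) × (21400/4954.5) = 0.34338…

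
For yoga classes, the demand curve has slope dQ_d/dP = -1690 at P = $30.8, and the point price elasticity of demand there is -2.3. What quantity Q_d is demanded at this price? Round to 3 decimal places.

22631.304

Ed = (dQ_d/dP)·(P/Q_d) ⇒ Q_d = (dQ_d/dP)·P/Ed = (-1690)·30.8/(-2.3) = 22631.30434…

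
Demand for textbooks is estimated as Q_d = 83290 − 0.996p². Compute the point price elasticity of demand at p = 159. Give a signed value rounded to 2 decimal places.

dQ_d/dp = −2·0.996·p = -316.728. At p = 159, Q_d = 58110.124.
Ed = (dQ_d/dp)·(p/Q_d) = (-316.728) × (159/58110.124) = -0.8666…

-0.87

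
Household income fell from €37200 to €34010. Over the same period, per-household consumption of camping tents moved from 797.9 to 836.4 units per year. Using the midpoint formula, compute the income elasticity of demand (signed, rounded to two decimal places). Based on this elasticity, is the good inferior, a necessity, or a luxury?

-0.53; inferior

%ΔQ = (836.4 − 797.9)/[( 797.9 + 836.4)/2] = 38.5/817.15 = 0.047114…
%ΔIncome = (34010 − 37200)/[( 37200 + 34010)/2] = -3190/35605 = -0.089594…
E_income = (38.5/817.15) / (-3190/35605) = -0.5258…
E_income < 0 ⇒ inferior good.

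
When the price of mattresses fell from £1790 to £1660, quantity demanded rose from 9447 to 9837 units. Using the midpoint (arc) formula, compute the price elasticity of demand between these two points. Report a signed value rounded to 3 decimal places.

-0.537

%ΔQ = (9837 − 9447) / [(9447 + 9837)/2] = 390/9642 = 0.040448…
%ΔP = (1660 − 1790) / [(1790 + 1660)/2] = -130/1725 = -0.075362…
Arc Ed = %ΔQ / %ΔP = (390/9642) / (-130/1725) = -0.53671…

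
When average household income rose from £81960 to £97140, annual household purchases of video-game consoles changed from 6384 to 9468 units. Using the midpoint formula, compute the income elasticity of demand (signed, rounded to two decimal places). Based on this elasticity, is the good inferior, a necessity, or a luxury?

%ΔQ = (9468 − 6384)/[( 6384 + 9468)/2] = 3084/7926 = 0.389099…
%ΔIncome = (97140 − 81960)/[( 81960 + 97140)/2] = 15180/89550 = 0.169514…
E_income = (3084/7926) / (15180/89550) = 2.2953…
E_income > 1 ⇒ normal good, luxury.

2.30; luxury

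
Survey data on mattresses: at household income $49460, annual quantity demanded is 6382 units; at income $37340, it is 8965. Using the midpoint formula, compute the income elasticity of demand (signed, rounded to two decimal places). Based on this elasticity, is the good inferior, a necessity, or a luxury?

-1.21; inferior

%ΔQ = (8965 − 6382)/[( 6382 + 8965)/2] = 2583/7673.5 = 0.336613…
%ΔIncome = (37340 − 49460)/[( 49460 + 37340)/2] = -12120/43400 = -0.279262…
E_income = (2583/7673.5) / (-12120/43400) = -1.2053…
E_income < 0 ⇒ inferior good.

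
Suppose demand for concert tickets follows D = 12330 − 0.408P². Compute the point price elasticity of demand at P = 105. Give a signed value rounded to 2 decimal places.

dD/dP = −2·0.408·P = -85.68. At P = 105, D = 7831.8.
Ed = (dD/dP)·(P/D) = (-85.68) × (105/7831.8) = -1.1487…

-1.15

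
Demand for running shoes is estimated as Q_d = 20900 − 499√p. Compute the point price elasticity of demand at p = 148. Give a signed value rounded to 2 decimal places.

-0.20

dQ_d/dp = −499/(2√p) = -20.5088. At p = 148, Q_d = 14829.4.
Ed = (dQ_d/dp)·(p/Q_d) = (-20.5088) × (148/14829.4) = -0.2046…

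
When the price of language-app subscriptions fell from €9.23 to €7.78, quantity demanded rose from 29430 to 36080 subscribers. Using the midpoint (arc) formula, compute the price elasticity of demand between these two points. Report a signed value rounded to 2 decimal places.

-1.19

%ΔQ = (36080 − 29430) / [(29430 + 36080)/2] = 6650/32755 = 0.203022…
%ΔP = (7.78 − 9.23) / [(9.23 + 7.78)/2] = -1.45/8.505 = -0.170487…
Arc Ed = %ΔQ / %ΔP = (6650/32755) / (-1.45/8.505) = -1.1908…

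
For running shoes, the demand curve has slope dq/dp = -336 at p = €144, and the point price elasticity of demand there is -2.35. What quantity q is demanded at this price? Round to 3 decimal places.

Ed = (dq/dp)·(p/q) ⇒ q = (dq/dp)·p/Ed = (-336)·144/(-2.35) = 20588.93617…

20588.936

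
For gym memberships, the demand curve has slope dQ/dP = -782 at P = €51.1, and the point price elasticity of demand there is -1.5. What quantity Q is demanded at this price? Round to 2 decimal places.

26640.13

Ed = (dQ/dP)·(P/Q) ⇒ Q = (dQ/dP)·P/Ed = (-782)·51.1/(-1.5) = 26640.1333…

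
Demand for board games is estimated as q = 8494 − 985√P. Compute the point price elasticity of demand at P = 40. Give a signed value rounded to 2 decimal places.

dq/dP = −985/(2√P) = -77.8711. At P = 40, q = 2264.31.
Ed = (dq/dP)·(P/q) = (-77.8711) × (40/2264.31) = -1.3756…

-1.38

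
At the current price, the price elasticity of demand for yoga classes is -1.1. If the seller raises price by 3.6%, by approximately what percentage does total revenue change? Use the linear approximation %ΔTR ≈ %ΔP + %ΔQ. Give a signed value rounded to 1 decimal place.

%ΔQ ≈ Ed × %ΔP = (-1.1) × (+3.6%) = -3.9600%
%ΔTR ≈ %ΔP + %ΔQ = (+3.6%) + (-3.9600%) = -0.3600%

-0.4%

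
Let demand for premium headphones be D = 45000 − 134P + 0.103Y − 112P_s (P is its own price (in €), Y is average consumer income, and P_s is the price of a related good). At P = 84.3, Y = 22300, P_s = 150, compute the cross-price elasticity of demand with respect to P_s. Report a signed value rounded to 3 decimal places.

-0.875

At the given values, D = 45000 − 134(84.3) + 0.103(22300) − 112(150) = 19200.7.
∂D/∂P_s = -112.
E = (-112) × (150/19200.7) = -0.87496…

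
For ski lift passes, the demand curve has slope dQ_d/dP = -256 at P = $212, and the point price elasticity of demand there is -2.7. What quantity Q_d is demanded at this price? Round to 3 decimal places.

20100.741

Ed = (dQ_d/dP)·(P/Q_d) ⇒ Q_d = (dQ_d/dP)·P/Ed = (-256)·212/(-2.7) = 20100.74074…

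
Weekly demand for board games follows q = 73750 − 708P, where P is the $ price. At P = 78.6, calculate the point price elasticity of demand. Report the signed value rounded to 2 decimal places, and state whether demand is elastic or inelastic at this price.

-3.07; elastic

dq/dP = −708. At P = 78.6, q = 73750 − 708(78.6) = 18101.2.
Ed = (dq/dP)·(P/q) = −708 × (78.6/18101.2) = -3.0743…
|Ed| = 3.07 > 1, so demand is elastic.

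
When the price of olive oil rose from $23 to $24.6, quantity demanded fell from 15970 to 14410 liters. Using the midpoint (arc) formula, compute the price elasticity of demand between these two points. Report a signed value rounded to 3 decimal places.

-1.528

%ΔQ = (14410 − 15970) / [(15970 + 14410)/2] = -1560/15190 = -0.102699…
%ΔP = (24.6 − 23) / [(23 + 24.6)/2] = 1.6/23.8 = 0.067226…
Arc Ed = %ΔQ / %ΔP = (-1560/15190) / (1.6/23.8) = -1.52764…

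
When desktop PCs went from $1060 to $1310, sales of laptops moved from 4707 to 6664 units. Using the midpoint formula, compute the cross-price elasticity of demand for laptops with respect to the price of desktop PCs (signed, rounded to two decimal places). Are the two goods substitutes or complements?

1.63; substitutes

%ΔQ_{laptops} = (6664 − 4707)/avg = 1957/5685.5 = 0.344208…
%ΔP_{desktop PCs} = (1310 − 1060)/avg = 250/1185 = 0.210970…
E_cross = (1957/5685.5) / (250/1185) = 1.6315…
E_cross > 0 ⇒ the goods are substitutes.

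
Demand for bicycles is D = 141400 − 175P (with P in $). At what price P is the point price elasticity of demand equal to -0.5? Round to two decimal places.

269.33

Ed = −175P/(141400 − 175P). Set this equal to -0.5:
175P = 0.5·(141400 − 175P) ⇒ 175P(1 + 0.5) = 0.5·141400
P = 0.5·141400 / (175·1.5) = 269.3333…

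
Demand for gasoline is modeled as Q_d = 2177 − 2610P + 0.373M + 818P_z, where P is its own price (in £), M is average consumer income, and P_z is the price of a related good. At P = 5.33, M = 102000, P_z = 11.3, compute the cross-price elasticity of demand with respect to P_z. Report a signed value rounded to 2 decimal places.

At the given values, Q_d = 2177 − 2610(5.33) + 0.373(102000) + 818(11.3) = 35555.1.
∂Q_d/∂P_z = 818.
E = (818) × (11.3/35555.1) = 0.2599…

0.26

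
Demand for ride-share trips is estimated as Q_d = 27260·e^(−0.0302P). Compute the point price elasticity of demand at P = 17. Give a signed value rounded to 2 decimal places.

-0.51

dQ_d/dP = −0.0302·Q_d = -492.681. At P = 17, Q_d = 16313.9.
Ed = (dQ_d/dP)·(P/Q_d) = (-492.681) × (17/16313.9) = -0.5134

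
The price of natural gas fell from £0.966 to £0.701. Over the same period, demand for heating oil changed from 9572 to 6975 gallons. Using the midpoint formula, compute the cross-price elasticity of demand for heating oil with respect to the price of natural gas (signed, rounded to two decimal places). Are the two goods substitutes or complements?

%ΔQ_{heating oil} = (6975 − 9572)/avg = -2597/8273.5 = -0.313893…
%ΔP_{natural gas} = (0.701 − 0.966)/avg = -0.265/0.8335 = -0.317936…
E_cross = (-2597/8273.5) / (-0.265/0.8335) = 0.9872…
E_cross > 0 ⇒ the goods are substitutes.

0.99; substitutes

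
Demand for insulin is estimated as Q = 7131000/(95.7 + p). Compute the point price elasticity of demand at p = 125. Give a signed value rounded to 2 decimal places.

dQ/dp = −7131000/(95.7 + p)² = -146.402. At p = 125, Q = 32310.8.
Ed = (dQ/dp)·(p/Q) = (-146.402) × (125/32310.8) = -0.5663…

-0.57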